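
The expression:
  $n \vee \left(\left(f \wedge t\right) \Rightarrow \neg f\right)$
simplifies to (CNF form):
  $n \vee \neg f \vee \neg t$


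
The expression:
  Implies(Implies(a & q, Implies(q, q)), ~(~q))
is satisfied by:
  {q: True}


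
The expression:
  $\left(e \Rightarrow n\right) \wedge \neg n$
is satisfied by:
  {n: False, e: False}


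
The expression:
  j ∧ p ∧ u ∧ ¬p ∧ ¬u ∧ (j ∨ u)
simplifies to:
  False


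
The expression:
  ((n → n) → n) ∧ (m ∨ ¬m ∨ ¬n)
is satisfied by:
  {n: True}


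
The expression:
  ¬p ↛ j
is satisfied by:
  {j: True, p: False}
  {p: False, j: False}
  {p: True, j: True}


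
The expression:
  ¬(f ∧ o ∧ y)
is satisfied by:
  {o: False, y: False, f: False}
  {f: True, o: False, y: False}
  {y: True, o: False, f: False}
  {f: True, y: True, o: False}
  {o: True, f: False, y: False}
  {f: True, o: True, y: False}
  {y: True, o: True, f: False}


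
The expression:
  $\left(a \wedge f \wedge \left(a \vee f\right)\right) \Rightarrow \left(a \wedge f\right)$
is always true.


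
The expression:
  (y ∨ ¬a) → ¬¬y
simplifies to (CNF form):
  a ∨ y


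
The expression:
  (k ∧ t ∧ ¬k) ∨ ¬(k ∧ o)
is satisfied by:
  {k: False, o: False}
  {o: True, k: False}
  {k: True, o: False}


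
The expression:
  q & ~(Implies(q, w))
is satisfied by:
  {q: True, w: False}


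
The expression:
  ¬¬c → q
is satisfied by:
  {q: True, c: False}
  {c: False, q: False}
  {c: True, q: True}


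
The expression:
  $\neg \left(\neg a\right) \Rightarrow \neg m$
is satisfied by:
  {m: False, a: False}
  {a: True, m: False}
  {m: True, a: False}


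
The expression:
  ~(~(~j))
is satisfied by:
  {j: False}


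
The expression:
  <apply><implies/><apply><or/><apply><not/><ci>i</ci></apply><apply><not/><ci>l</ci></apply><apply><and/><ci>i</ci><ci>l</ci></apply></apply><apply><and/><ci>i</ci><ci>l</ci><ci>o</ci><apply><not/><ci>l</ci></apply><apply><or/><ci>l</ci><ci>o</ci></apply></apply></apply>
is never true.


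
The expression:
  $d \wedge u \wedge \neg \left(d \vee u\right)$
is never true.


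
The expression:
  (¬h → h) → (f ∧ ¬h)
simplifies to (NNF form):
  ¬h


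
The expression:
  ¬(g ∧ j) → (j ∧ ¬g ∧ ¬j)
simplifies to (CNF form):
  g ∧ j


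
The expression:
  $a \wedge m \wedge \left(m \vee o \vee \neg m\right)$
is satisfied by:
  {a: True, m: True}


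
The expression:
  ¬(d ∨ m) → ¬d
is always true.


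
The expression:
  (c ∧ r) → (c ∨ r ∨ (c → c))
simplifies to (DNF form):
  True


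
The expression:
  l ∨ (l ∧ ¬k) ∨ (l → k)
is always true.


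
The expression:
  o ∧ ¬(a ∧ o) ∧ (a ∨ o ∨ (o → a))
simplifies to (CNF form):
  o ∧ ¬a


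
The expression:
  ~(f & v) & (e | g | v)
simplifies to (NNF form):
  (e & ~v) | (g & ~v) | (v & ~f)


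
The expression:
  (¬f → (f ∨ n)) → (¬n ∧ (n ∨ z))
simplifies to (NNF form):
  ¬n ∧ (z ∨ ¬f)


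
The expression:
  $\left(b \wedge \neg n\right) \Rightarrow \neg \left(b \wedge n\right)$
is always true.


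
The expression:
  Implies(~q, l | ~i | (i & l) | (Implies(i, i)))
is always true.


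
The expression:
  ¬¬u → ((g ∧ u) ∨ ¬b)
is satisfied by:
  {g: True, u: False, b: False}
  {u: False, b: False, g: False}
  {b: True, g: True, u: False}
  {b: True, u: False, g: False}
  {g: True, u: True, b: False}
  {u: True, g: False, b: False}
  {b: True, u: True, g: True}


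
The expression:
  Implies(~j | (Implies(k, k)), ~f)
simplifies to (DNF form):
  ~f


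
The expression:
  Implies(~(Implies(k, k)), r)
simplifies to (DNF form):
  True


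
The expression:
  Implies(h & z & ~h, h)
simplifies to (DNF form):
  True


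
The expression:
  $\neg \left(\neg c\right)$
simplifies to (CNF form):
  $c$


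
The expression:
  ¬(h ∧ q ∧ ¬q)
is always true.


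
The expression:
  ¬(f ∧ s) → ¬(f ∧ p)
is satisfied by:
  {s: True, p: False, f: False}
  {p: False, f: False, s: False}
  {f: True, s: True, p: False}
  {f: True, p: False, s: False}
  {s: True, p: True, f: False}
  {p: True, s: False, f: False}
  {f: True, p: True, s: True}


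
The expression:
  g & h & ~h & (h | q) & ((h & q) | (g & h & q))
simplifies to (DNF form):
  False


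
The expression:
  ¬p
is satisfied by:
  {p: False}


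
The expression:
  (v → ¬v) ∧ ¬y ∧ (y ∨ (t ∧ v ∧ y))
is never true.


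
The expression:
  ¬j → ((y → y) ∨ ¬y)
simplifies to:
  True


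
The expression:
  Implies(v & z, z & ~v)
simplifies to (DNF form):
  ~v | ~z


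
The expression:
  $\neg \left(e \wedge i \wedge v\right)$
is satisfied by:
  {v: False, i: False, e: False}
  {e: True, v: False, i: False}
  {i: True, v: False, e: False}
  {e: True, i: True, v: False}
  {v: True, e: False, i: False}
  {e: True, v: True, i: False}
  {i: True, v: True, e: False}


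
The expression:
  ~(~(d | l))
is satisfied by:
  {d: True, l: True}
  {d: True, l: False}
  {l: True, d: False}


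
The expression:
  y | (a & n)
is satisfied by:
  {n: True, y: True, a: True}
  {n: True, y: True, a: False}
  {y: True, a: True, n: False}
  {y: True, a: False, n: False}
  {n: True, a: True, y: False}


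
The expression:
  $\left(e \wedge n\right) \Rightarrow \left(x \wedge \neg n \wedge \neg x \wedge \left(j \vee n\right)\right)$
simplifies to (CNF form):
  $\neg e \vee \neg n$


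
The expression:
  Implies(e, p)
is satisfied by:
  {p: True, e: False}
  {e: False, p: False}
  {e: True, p: True}


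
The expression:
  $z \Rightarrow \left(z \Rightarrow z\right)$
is always true.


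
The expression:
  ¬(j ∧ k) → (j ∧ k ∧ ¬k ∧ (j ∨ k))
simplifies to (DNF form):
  j ∧ k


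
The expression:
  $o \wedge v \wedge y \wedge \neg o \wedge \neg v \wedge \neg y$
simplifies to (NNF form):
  $\text{False}$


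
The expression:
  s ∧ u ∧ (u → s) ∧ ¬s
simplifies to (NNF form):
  False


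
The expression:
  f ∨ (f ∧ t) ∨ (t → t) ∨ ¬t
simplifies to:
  True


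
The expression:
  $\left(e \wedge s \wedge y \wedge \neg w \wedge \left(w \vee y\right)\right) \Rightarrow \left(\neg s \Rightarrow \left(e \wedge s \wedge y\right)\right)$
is always true.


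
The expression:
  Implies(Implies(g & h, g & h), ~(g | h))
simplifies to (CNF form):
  ~g & ~h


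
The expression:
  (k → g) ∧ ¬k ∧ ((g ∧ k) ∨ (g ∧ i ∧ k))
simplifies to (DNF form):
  False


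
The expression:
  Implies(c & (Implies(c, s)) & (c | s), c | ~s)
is always true.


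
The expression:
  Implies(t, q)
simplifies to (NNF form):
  q | ~t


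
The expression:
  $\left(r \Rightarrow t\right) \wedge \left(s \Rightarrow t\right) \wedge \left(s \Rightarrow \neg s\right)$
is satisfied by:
  {t: True, s: False, r: False}
  {t: False, s: False, r: False}
  {r: True, t: True, s: False}


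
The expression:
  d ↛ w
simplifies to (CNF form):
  d ∧ ¬w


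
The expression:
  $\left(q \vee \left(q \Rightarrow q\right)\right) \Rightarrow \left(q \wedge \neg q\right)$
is never true.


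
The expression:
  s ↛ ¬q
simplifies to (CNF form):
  q ∧ s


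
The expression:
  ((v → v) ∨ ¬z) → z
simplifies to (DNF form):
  z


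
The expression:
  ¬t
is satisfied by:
  {t: False}


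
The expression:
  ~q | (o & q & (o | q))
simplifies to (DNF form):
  o | ~q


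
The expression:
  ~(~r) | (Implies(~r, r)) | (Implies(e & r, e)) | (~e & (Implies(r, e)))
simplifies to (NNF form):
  True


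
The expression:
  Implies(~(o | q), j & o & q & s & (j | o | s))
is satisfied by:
  {q: True, o: True}
  {q: True, o: False}
  {o: True, q: False}


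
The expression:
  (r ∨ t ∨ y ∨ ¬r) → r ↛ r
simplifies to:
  False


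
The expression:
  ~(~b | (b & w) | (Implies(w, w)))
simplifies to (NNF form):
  False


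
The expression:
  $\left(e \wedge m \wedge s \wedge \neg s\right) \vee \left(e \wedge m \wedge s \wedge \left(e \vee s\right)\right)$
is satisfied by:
  {m: True, e: True, s: True}


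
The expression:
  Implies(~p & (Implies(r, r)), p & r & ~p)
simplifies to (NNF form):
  p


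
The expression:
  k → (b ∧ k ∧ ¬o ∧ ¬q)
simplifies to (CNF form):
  (b ∨ ¬k) ∧ (¬k ∨ ¬o) ∧ (¬k ∨ ¬q)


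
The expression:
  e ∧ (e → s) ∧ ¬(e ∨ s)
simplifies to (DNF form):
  False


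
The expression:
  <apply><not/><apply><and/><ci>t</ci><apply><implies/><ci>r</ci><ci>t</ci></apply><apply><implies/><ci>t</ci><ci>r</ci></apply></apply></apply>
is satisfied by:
  {t: False, r: False}
  {r: True, t: False}
  {t: True, r: False}


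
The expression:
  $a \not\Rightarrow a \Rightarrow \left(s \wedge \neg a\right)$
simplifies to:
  $\text{True}$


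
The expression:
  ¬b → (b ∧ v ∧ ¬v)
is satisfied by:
  {b: True}


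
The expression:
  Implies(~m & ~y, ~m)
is always true.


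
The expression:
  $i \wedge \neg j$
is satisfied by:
  {i: True, j: False}


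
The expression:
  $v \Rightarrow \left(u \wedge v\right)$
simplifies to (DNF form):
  $u \vee \neg v$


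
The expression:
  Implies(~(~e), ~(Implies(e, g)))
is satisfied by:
  {g: False, e: False}
  {e: True, g: False}
  {g: True, e: False}


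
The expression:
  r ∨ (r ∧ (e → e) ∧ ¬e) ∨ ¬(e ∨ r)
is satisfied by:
  {r: True, e: False}
  {e: False, r: False}
  {e: True, r: True}


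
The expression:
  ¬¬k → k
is always true.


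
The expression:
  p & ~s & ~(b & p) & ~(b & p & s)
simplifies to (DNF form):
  p & ~b & ~s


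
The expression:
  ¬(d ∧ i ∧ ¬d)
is always true.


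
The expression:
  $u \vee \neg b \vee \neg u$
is always true.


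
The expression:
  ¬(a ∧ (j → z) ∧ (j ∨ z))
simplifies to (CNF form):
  ¬a ∨ ¬z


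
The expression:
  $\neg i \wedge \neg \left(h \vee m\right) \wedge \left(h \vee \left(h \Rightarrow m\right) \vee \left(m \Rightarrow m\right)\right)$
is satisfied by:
  {i: False, h: False, m: False}


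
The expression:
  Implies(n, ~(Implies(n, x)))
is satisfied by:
  {x: False, n: False}
  {n: True, x: False}
  {x: True, n: False}


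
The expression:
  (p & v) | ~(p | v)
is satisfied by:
  {p: False, v: False}
  {v: True, p: True}


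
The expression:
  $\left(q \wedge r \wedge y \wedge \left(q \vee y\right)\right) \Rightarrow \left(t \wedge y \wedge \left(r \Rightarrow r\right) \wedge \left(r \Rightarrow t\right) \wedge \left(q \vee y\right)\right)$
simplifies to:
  $t \vee \neg q \vee \neg r \vee \neg y$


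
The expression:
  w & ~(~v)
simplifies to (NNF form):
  v & w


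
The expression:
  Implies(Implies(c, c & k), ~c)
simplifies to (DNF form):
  ~c | ~k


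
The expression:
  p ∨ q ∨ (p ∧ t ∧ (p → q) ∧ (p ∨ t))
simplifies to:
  p ∨ q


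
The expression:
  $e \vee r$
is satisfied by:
  {r: True, e: True}
  {r: True, e: False}
  {e: True, r: False}


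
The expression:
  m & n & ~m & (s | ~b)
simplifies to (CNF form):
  False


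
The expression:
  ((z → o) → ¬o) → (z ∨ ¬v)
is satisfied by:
  {o: True, z: True, v: False}
  {o: True, v: False, z: False}
  {z: True, v: False, o: False}
  {z: False, v: False, o: False}
  {o: True, z: True, v: True}
  {o: True, v: True, z: False}
  {z: True, v: True, o: False}


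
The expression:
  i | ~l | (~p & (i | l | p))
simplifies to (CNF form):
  i | ~l | ~p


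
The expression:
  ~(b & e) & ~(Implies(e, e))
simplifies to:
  False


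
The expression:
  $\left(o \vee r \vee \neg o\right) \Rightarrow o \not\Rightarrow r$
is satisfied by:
  {o: True, r: False}


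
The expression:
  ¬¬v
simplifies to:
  v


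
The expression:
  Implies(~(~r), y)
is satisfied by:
  {y: True, r: False}
  {r: False, y: False}
  {r: True, y: True}


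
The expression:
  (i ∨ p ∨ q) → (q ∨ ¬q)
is always true.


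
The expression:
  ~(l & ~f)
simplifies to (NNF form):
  f | ~l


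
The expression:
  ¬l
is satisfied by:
  {l: False}


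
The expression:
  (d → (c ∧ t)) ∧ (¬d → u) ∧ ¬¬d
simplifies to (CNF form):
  c ∧ d ∧ t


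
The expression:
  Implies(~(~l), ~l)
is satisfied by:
  {l: False}


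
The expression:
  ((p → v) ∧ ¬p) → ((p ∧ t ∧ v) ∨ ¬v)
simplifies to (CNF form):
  p ∨ ¬v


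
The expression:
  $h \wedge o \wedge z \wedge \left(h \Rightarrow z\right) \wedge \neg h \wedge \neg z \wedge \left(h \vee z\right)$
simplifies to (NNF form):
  $\text{False}$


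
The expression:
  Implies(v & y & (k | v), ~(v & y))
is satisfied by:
  {v: False, y: False}
  {y: True, v: False}
  {v: True, y: False}


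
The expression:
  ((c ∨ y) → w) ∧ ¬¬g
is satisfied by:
  {w: True, g: True, y: False, c: False}
  {w: True, c: True, g: True, y: False}
  {w: True, y: True, g: True, c: False}
  {w: True, c: True, y: True, g: True}
  {g: True, c: False, y: False, w: False}


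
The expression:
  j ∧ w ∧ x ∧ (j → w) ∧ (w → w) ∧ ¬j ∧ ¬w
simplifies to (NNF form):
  False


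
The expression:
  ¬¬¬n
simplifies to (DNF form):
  ¬n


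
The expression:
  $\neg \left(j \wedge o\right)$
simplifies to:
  $\neg j \vee \neg o$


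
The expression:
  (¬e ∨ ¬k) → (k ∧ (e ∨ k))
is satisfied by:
  {k: True}


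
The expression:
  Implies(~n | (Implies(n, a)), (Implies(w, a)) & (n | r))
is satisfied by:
  {r: True, n: True, a: True, w: False}
  {r: True, n: True, a: False, w: False}
  {r: True, n: True, w: True, a: True}
  {r: True, n: True, w: True, a: False}
  {n: True, a: True, w: False, r: False}
  {n: True, a: False, w: False, r: False}
  {n: True, w: True, a: True, r: False}
  {n: True, w: True, a: False, r: False}
  {r: True, a: True, w: False, n: False}
  {r: True, a: False, w: False, n: False}
  {r: True, w: True, a: True, n: False}


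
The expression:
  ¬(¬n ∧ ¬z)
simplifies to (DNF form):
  n ∨ z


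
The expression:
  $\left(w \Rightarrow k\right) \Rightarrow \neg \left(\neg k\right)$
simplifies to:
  $k \vee w$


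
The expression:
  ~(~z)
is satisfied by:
  {z: True}


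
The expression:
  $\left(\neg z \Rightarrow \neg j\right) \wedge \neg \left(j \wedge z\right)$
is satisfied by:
  {j: False}


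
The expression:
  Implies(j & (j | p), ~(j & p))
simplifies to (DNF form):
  ~j | ~p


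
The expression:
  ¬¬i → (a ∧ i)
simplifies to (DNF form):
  a ∨ ¬i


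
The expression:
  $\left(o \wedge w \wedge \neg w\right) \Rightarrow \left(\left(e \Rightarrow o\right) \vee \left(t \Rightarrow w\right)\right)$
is always true.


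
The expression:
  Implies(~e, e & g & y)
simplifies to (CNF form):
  e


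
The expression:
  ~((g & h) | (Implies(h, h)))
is never true.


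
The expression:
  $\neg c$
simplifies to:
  $\neg c$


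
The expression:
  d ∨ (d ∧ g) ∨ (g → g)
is always true.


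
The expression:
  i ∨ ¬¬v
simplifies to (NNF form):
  i ∨ v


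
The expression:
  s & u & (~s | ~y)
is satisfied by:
  {u: True, s: True, y: False}


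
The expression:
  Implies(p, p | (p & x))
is always true.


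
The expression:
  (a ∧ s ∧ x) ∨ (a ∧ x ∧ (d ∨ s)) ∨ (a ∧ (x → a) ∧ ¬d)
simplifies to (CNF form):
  a ∧ (x ∨ ¬d)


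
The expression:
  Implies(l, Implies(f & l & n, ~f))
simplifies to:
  ~f | ~l | ~n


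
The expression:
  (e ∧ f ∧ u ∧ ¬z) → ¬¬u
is always true.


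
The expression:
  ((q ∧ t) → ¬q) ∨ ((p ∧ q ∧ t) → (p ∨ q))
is always true.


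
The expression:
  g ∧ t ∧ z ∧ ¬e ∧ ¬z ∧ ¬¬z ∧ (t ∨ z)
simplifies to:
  False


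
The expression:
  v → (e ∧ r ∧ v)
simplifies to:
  (e ∧ r) ∨ ¬v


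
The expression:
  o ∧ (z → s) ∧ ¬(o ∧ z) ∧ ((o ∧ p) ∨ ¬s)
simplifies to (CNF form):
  o ∧ ¬z ∧ (p ∨ ¬s)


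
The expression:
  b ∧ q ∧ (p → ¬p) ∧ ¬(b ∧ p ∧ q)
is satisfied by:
  {b: True, q: True, p: False}


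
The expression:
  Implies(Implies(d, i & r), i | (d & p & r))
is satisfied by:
  {i: True, d: True}
  {i: True, d: False}
  {d: True, i: False}


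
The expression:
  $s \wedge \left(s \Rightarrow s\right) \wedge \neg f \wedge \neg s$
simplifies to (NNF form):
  $\text{False}$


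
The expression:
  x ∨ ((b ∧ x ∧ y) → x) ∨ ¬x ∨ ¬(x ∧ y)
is always true.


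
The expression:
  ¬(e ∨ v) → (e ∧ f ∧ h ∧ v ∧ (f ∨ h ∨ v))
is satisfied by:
  {v: True, e: True}
  {v: True, e: False}
  {e: True, v: False}


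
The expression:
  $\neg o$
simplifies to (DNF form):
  $\neg o$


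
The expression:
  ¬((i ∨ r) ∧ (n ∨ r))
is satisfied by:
  {n: False, r: False, i: False}
  {i: True, n: False, r: False}
  {n: True, i: False, r: False}


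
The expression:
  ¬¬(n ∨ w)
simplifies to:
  n ∨ w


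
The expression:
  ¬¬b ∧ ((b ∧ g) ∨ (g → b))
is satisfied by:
  {b: True}


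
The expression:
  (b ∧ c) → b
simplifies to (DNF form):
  True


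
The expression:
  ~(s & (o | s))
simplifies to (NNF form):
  ~s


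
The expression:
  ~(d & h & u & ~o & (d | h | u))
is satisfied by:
  {o: True, u: False, d: False, h: False}
  {h: False, u: False, o: False, d: False}
  {h: True, o: True, u: False, d: False}
  {h: True, u: False, o: False, d: False}
  {d: True, o: True, h: False, u: False}
  {d: True, h: False, u: False, o: False}
  {d: True, h: True, o: True, u: False}
  {d: True, h: True, u: False, o: False}
  {o: True, u: True, d: False, h: False}
  {u: True, d: False, o: False, h: False}
  {h: True, u: True, o: True, d: False}
  {h: True, u: True, d: False, o: False}
  {o: True, u: True, d: True, h: False}
  {u: True, d: True, h: False, o: False}
  {h: True, u: True, d: True, o: True}


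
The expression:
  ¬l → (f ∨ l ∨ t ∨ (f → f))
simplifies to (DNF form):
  True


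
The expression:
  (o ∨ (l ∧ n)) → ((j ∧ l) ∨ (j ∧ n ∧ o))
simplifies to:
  (j ∧ l) ∨ (j ∧ n) ∨ (¬l ∧ ¬o) ∨ (¬n ∧ ¬o)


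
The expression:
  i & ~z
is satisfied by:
  {i: True, z: False}


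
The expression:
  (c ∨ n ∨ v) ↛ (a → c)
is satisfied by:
  {n: True, v: True, a: True, c: False}
  {n: True, a: True, v: False, c: False}
  {v: True, a: True, n: False, c: False}


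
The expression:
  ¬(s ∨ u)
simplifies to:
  ¬s ∧ ¬u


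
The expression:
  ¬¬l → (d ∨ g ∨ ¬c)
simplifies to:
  d ∨ g ∨ ¬c ∨ ¬l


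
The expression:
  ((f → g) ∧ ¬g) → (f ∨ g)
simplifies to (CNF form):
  f ∨ g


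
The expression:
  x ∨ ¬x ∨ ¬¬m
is always true.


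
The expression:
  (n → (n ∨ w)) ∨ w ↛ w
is always true.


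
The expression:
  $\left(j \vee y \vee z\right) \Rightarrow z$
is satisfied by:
  {z: True, j: False, y: False}
  {y: True, z: True, j: False}
  {z: True, j: True, y: False}
  {y: True, z: True, j: True}
  {y: False, j: False, z: False}


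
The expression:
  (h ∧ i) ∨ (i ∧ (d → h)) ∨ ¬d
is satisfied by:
  {h: True, i: True, d: False}
  {h: True, i: False, d: False}
  {i: True, h: False, d: False}
  {h: False, i: False, d: False}
  {d: True, h: True, i: True}


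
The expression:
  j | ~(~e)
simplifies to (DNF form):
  e | j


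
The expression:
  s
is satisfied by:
  {s: True}


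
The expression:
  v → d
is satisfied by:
  {d: True, v: False}
  {v: False, d: False}
  {v: True, d: True}


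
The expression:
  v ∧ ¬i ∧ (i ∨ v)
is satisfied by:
  {v: True, i: False}


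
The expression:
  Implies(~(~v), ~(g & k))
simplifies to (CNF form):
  ~g | ~k | ~v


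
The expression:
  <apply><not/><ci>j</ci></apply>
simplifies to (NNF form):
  <apply><not/><ci>j</ci></apply>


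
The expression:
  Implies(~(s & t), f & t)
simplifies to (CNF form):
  t & (f | s)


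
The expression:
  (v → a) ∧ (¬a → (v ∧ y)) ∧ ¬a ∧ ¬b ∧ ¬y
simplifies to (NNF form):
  False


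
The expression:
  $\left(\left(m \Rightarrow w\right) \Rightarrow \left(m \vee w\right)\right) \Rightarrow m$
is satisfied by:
  {m: True, w: False}
  {w: False, m: False}
  {w: True, m: True}


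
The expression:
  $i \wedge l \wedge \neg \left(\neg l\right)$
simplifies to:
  $i \wedge l$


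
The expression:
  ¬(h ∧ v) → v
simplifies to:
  v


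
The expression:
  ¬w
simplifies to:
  ¬w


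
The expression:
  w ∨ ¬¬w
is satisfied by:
  {w: True}


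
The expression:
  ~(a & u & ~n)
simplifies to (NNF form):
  n | ~a | ~u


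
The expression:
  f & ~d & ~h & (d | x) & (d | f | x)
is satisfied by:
  {x: True, f: True, d: False, h: False}


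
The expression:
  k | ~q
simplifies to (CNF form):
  k | ~q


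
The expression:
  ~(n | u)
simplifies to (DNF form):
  ~n & ~u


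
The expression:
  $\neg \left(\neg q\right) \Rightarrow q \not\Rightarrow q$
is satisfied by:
  {q: False}


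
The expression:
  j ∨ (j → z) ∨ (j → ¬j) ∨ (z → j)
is always true.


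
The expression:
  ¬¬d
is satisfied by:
  {d: True}


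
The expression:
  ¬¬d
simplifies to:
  d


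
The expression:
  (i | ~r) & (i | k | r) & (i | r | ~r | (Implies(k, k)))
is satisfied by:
  {i: True, k: True, r: False}
  {i: True, k: False, r: False}
  {i: True, r: True, k: True}
  {i: True, r: True, k: False}
  {k: True, r: False, i: False}


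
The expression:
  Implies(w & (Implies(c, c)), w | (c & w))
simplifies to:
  True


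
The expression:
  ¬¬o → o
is always true.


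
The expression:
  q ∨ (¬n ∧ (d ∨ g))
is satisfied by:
  {q: True, g: True, d: True, n: False}
  {q: True, g: True, d: False, n: False}
  {q: True, d: True, g: False, n: False}
  {q: True, d: False, g: False, n: False}
  {n: True, q: True, g: True, d: True}
  {n: True, q: True, g: True, d: False}
  {n: True, q: True, g: False, d: True}
  {n: True, q: True, g: False, d: False}
  {g: True, d: True, q: False, n: False}
  {g: True, q: False, d: False, n: False}
  {d: True, q: False, g: False, n: False}


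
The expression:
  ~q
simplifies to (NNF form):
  ~q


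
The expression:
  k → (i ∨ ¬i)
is always true.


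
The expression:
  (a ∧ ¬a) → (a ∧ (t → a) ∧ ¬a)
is always true.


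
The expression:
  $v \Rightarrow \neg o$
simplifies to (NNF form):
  $\neg o \vee \neg v$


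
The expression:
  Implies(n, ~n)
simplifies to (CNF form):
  ~n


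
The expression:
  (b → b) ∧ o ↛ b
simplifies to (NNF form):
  o ∧ ¬b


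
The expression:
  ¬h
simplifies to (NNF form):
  ¬h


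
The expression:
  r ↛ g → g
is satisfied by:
  {g: True, r: False}
  {r: False, g: False}
  {r: True, g: True}


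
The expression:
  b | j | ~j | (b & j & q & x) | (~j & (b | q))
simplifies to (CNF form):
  True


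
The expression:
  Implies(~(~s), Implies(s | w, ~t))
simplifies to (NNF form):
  ~s | ~t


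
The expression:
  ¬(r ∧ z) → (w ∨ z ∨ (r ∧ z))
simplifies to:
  w ∨ z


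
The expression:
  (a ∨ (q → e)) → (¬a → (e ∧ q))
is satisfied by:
  {a: True, q: True}
  {a: True, q: False}
  {q: True, a: False}


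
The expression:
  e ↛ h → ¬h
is always true.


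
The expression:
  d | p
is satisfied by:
  {d: True, p: True}
  {d: True, p: False}
  {p: True, d: False}


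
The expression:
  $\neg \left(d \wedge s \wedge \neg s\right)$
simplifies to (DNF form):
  $\text{True}$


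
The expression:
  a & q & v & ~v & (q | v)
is never true.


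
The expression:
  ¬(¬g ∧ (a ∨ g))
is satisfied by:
  {g: True, a: False}
  {a: False, g: False}
  {a: True, g: True}


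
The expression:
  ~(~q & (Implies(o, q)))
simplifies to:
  o | q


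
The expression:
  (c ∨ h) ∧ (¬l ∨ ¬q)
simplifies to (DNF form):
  (c ∧ ¬l) ∨ (c ∧ ¬q) ∨ (h ∧ ¬l) ∨ (h ∧ ¬q)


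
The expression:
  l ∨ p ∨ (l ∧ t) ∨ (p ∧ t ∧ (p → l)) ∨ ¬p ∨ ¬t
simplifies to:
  True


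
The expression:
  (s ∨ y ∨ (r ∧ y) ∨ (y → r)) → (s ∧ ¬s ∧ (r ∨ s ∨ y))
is never true.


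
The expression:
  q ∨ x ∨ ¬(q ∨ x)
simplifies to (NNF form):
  True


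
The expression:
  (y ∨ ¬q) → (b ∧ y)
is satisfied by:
  {b: True, q: True, y: False}
  {q: True, y: False, b: False}
  {b: True, q: True, y: True}
  {b: True, y: True, q: False}


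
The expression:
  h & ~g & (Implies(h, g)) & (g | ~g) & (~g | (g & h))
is never true.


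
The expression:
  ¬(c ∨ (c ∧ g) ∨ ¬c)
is never true.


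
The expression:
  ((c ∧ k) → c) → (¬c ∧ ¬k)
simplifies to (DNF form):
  ¬c ∧ ¬k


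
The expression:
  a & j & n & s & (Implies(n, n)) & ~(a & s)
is never true.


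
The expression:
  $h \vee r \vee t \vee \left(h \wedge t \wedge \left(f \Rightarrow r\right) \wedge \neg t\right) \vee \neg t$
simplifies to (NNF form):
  $\text{True}$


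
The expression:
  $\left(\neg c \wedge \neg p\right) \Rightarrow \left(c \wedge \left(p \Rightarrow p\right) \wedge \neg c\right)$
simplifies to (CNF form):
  $c \vee p$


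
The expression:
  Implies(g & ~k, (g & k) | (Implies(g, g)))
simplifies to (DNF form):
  True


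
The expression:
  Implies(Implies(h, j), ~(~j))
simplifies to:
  h | j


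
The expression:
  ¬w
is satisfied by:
  {w: False}


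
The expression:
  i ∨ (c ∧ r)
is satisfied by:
  {i: True, c: True, r: True}
  {i: True, c: True, r: False}
  {i: True, r: True, c: False}
  {i: True, r: False, c: False}
  {c: True, r: True, i: False}


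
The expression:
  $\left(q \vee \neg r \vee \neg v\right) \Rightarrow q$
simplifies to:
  $q \vee \left(r \wedge v\right)$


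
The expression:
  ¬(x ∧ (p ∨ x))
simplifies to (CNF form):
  ¬x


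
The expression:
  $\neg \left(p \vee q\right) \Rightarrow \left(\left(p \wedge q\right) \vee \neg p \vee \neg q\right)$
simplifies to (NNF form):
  $\text{True}$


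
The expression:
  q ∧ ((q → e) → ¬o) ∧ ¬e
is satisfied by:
  {q: True, e: False}


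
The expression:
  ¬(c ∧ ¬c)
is always true.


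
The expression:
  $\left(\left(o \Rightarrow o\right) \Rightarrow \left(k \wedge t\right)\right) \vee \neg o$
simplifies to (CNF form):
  $\left(k \vee \neg o\right) \wedge \left(t \vee \neg o\right)$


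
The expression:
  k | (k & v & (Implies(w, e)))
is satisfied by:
  {k: True}


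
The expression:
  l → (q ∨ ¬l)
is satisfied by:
  {q: True, l: False}
  {l: False, q: False}
  {l: True, q: True}


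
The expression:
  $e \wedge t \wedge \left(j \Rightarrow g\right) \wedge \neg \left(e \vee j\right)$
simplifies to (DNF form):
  $\text{False}$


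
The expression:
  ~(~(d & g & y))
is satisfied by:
  {g: True, d: True, y: True}


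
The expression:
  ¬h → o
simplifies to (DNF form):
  h ∨ o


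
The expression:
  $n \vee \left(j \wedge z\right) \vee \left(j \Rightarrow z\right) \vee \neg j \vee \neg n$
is always true.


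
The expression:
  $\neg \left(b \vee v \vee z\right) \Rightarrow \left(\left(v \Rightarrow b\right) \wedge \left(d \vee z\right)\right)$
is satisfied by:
  {b: True, d: True, z: True, v: True}
  {b: True, d: True, z: True, v: False}
  {b: True, d: True, v: True, z: False}
  {b: True, d: True, v: False, z: False}
  {b: True, z: True, v: True, d: False}
  {b: True, z: True, v: False, d: False}
  {b: True, z: False, v: True, d: False}
  {b: True, z: False, v: False, d: False}
  {d: True, z: True, v: True, b: False}
  {d: True, z: True, v: False, b: False}
  {d: True, v: True, z: False, b: False}
  {d: True, v: False, z: False, b: False}
  {z: True, v: True, d: False, b: False}
  {z: True, d: False, v: False, b: False}
  {v: True, d: False, z: False, b: False}


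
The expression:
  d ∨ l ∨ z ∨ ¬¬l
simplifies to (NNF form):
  d ∨ l ∨ z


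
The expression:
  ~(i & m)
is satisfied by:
  {m: False, i: False}
  {i: True, m: False}
  {m: True, i: False}


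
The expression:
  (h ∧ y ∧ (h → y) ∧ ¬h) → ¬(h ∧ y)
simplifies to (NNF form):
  True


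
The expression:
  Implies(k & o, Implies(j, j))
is always true.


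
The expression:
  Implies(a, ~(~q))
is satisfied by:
  {q: True, a: False}
  {a: False, q: False}
  {a: True, q: True}


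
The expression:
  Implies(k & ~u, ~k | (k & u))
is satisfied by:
  {u: True, k: False}
  {k: False, u: False}
  {k: True, u: True}


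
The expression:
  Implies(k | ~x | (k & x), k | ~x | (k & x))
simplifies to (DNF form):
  True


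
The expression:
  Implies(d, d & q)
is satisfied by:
  {q: True, d: False}
  {d: False, q: False}
  {d: True, q: True}


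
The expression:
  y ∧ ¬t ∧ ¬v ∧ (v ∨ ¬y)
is never true.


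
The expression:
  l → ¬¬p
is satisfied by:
  {p: True, l: False}
  {l: False, p: False}
  {l: True, p: True}


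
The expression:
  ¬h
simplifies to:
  ¬h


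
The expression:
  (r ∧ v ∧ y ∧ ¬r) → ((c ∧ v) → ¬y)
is always true.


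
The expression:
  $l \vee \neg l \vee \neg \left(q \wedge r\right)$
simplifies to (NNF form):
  $\text{True}$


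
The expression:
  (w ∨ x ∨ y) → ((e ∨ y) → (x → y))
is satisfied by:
  {y: True, e: False, x: False}
  {e: False, x: False, y: False}
  {y: True, x: True, e: False}
  {x: True, e: False, y: False}
  {y: True, e: True, x: False}
  {e: True, y: False, x: False}
  {y: True, x: True, e: True}


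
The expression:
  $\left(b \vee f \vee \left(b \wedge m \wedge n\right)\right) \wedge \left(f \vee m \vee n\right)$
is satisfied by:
  {b: True, m: True, f: True, n: True}
  {b: True, m: True, f: True, n: False}
  {b: True, f: True, n: True, m: False}
  {b: True, f: True, n: False, m: False}
  {m: True, f: True, n: True, b: False}
  {m: True, f: True, n: False, b: False}
  {f: True, n: True, m: False, b: False}
  {f: True, m: False, n: False, b: False}
  {b: True, m: True, n: True, f: False}
  {b: True, m: True, n: False, f: False}
  {b: True, n: True, f: False, m: False}


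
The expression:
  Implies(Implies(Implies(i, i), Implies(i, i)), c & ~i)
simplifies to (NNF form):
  c & ~i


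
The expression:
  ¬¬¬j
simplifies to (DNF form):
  ¬j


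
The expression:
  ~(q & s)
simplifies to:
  ~q | ~s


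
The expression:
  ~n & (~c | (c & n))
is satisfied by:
  {n: False, c: False}


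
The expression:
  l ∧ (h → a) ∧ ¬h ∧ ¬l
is never true.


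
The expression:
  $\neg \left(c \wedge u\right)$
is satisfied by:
  {u: False, c: False}
  {c: True, u: False}
  {u: True, c: False}


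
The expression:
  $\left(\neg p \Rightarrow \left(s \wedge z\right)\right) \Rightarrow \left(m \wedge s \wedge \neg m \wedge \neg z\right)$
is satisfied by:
  {p: False, s: False, z: False}
  {z: True, p: False, s: False}
  {s: True, p: False, z: False}


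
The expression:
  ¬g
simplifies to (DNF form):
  ¬g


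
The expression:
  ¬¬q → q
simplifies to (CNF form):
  True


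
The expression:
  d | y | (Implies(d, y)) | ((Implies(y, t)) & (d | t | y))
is always true.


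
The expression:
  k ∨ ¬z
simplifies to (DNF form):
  k ∨ ¬z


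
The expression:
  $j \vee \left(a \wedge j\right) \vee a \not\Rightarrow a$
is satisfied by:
  {j: True}


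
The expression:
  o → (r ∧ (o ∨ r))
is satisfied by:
  {r: True, o: False}
  {o: False, r: False}
  {o: True, r: True}


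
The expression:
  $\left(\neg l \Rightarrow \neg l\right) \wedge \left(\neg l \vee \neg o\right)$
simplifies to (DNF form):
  $\neg l \vee \neg o$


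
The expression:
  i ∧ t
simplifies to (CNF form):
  i ∧ t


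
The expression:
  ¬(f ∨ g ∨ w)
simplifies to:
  ¬f ∧ ¬g ∧ ¬w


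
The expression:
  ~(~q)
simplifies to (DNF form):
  q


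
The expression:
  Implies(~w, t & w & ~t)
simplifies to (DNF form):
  w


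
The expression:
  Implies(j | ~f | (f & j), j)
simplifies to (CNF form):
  f | j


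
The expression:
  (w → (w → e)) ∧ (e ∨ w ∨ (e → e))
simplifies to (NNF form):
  e ∨ ¬w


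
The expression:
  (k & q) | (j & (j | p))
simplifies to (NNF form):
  j | (k & q)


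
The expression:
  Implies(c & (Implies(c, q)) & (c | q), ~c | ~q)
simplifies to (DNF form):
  ~c | ~q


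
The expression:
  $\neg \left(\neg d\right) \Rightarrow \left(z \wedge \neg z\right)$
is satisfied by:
  {d: False}


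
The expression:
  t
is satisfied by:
  {t: True}


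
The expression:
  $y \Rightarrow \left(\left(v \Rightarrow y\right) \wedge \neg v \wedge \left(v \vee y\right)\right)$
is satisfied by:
  {v: False, y: False}
  {y: True, v: False}
  {v: True, y: False}


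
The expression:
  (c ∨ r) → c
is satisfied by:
  {c: True, r: False}
  {r: False, c: False}
  {r: True, c: True}


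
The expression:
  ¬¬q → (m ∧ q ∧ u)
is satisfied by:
  {u: True, m: True, q: False}
  {u: True, m: False, q: False}
  {m: True, u: False, q: False}
  {u: False, m: False, q: False}
  {q: True, u: True, m: True}


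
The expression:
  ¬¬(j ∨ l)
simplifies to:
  j ∨ l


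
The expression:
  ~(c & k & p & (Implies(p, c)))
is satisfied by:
  {p: False, k: False, c: False}
  {c: True, p: False, k: False}
  {k: True, p: False, c: False}
  {c: True, k: True, p: False}
  {p: True, c: False, k: False}
  {c: True, p: True, k: False}
  {k: True, p: True, c: False}


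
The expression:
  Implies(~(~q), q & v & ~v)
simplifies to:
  ~q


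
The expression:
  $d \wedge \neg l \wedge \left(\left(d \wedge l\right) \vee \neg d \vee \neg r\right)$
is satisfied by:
  {d: True, r: False, l: False}


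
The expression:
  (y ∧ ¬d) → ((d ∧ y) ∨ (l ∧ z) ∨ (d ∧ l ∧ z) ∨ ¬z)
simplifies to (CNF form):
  d ∨ l ∨ ¬y ∨ ¬z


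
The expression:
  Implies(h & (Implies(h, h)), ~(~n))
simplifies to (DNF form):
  n | ~h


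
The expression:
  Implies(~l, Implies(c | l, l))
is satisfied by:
  {l: True, c: False}
  {c: False, l: False}
  {c: True, l: True}


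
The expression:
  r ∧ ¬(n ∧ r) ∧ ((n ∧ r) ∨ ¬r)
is never true.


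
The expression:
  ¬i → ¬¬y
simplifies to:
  i ∨ y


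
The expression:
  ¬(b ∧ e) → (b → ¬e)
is always true.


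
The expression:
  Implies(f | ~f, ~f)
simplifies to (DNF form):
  ~f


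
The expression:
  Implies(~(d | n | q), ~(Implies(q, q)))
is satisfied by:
  {n: True, d: True, q: True}
  {n: True, d: True, q: False}
  {n: True, q: True, d: False}
  {n: True, q: False, d: False}
  {d: True, q: True, n: False}
  {d: True, q: False, n: False}
  {q: True, d: False, n: False}


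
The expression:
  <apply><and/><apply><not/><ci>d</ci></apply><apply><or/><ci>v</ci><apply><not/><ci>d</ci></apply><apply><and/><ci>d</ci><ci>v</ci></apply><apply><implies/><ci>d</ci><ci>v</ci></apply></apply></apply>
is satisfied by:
  {d: False}


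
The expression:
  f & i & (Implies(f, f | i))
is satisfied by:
  {i: True, f: True}


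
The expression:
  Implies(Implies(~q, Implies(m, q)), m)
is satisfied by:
  {m: True}


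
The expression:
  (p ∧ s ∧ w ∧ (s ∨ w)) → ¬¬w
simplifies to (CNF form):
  True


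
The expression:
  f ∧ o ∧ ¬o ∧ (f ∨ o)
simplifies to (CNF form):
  False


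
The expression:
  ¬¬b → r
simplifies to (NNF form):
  r ∨ ¬b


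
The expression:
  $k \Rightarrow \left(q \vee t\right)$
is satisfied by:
  {t: True, q: True, k: False}
  {t: True, k: False, q: False}
  {q: True, k: False, t: False}
  {q: False, k: False, t: False}
  {t: True, q: True, k: True}
  {t: True, k: True, q: False}
  {q: True, k: True, t: False}


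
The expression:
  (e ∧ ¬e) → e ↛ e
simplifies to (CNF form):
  True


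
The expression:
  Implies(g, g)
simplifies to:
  True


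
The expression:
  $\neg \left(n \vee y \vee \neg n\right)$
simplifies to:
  $\text{False}$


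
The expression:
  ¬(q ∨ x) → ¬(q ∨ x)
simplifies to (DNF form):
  True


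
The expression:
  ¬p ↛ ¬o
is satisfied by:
  {o: True, p: False}


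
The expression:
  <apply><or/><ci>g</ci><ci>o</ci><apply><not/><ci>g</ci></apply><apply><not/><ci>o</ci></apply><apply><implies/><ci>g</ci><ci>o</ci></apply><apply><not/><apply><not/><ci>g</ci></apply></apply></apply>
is always true.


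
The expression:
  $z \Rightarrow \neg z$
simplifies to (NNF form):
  $\neg z$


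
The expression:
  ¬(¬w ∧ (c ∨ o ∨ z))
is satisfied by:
  {w: True, z: False, o: False, c: False}
  {c: True, w: True, z: False, o: False}
  {w: True, o: True, z: False, c: False}
  {c: True, w: True, o: True, z: False}
  {w: True, z: True, o: False, c: False}
  {w: True, c: True, z: True, o: False}
  {w: True, o: True, z: True, c: False}
  {c: True, w: True, o: True, z: True}
  {c: False, z: False, o: False, w: False}


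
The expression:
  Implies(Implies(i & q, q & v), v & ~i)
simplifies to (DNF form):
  (v & ~i) | (v & ~v) | (i & q & ~i) | (i & q & ~v) | (i & v & ~i) | (i & v & ~v) | (q & v & ~i) | (q & v & ~v)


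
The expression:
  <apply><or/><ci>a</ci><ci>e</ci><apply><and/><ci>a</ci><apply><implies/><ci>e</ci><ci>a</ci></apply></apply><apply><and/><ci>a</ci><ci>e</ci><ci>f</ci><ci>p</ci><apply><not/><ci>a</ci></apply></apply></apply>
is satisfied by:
  {a: True, e: True}
  {a: True, e: False}
  {e: True, a: False}


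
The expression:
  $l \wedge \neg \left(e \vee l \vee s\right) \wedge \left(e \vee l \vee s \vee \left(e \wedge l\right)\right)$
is never true.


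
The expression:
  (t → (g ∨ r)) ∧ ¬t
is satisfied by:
  {t: False}


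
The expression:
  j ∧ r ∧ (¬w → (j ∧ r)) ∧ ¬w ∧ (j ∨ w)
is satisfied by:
  {r: True, j: True, w: False}


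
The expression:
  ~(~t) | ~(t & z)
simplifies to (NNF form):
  True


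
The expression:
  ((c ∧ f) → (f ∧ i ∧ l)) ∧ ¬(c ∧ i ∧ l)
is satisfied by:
  {l: False, c: False, f: False, i: False}
  {i: True, l: False, c: False, f: False}
  {l: True, i: False, c: False, f: False}
  {i: True, l: True, c: False, f: False}
  {f: True, i: False, l: False, c: False}
  {f: True, i: True, l: False, c: False}
  {f: True, l: True, i: False, c: False}
  {f: True, i: True, l: True, c: False}
  {c: True, f: False, l: False, i: False}
  {c: True, i: True, f: False, l: False}
  {c: True, l: True, f: False, i: False}
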